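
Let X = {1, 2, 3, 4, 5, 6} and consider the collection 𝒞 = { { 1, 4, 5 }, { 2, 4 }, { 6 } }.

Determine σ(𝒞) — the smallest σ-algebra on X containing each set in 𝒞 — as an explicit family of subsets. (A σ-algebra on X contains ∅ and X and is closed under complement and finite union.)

σ(𝒞) = { {  }, { 2 }, { 3 }, { 4 }, { 6 }, { 1, 5 }, { 2, 3 }, { 2, 4 }, { 2, 6 }, { 3, 4 }, { 3, 6 }, { 4, 6 }, { 1, 2, 5 }, { 1, 3, 5 }, { 1, 4, 5 }, { 1, 5, 6 }, { 2, 3, 4 }, { 2, 3, 6 }, { 2, 4, 6 }, { 3, 4, 6 }, { 1, 2, 3, 5 }, { 1, 2, 4, 5 }, { 1, 2, 5, 6 }, { 1, 3, 4, 5 }, { 1, 3, 5, 6 }, { 1, 4, 5, 6 }, { 2, 3, 4, 6 }, { 1, 2, 3, 4, 5 }, { 1, 2, 3, 5, 6 }, { 1, 2, 4, 5, 6 }, { 1, 3, 4, 5, 6 }, X }

Derivation:
Begin from { {  }, { 6 }, { 2, 4 }, { 1, 4, 5 }, X } (that is, 𝒞 plus ∅ and X).
Step 1: 6 new —
  { 2, 3, 6 }  = X∖{ 1, 4, 5 }
  { 2, 4, 6 }  = { 2, 4 } ∪ { 6 }
  { 1, 2, 4, 5 }  = { 1, 4, 5 } ∪ { 2, 4 }
  { 1, 3, 5, 6 }  = X∖{ 2, 4 }
  { 1, 4, 5, 6 }  = { 1, 4, 5 } ∪ { 6 }
  { 1, 2, 3, 4, 5 }  = X∖{ 6 }
  |family| = 11
Step 2 adds 7:
  { 2, 3 }  = X∖{ 1, 4, 5, 6 }
  { 3, 6 }  = X∖{ 1, 2, 4, 5 }
  { 1, 3, 5 }  = X∖{ 2, 4, 6 }
  { 2, 3, 4, 6 }  = { 2, 4, 6 } ∪ { 2, 3, 6 }
  { 1, 2, 3, 5, 6 }  = { 1, 3, 5, 6 } ∪ { 2, 3, 6 }
  { 1, 2, 4, 5, 6 }  = { 1, 4, 5 } ∪ { 2, 4, 6 }
  { 1, 3, 4, 5, 6 }  = { 1, 4, 5 } ∪ { 1, 3, 5, 6 }
  |family| = 18
Step 3. New:
  { 2 }  = X∖{ 1, 3, 4, 5, 6 }
  { 3 }  = X∖{ 1, 2, 4, 5, 6 }
  { 4 }  = X∖{ 1, 2, 3, 5, 6 }
  { 1, 5 }  = X∖{ 2, 3, 4, 6 }
  { 2, 3, 4 }  = { 2, 3 } ∪ { 2, 4 }
  { 1, 2, 3, 5 }  = { 2, 3 } ∪ { 1, 3, 5 }
  { 1, 3, 4, 5 }  = { 1, 4, 5 } ∪ { 1, 3, 5 }
  |family| = 25
Step 4. New:
  { 2, 6 }  = X∖{ 1, 3, 4, 5 }
  { 3, 4 }  = { 3 } ∪ { 4 }
  { 4, 6 }  = X∖{ 1, 2, 3, 5 }
  { 1, 2, 5 }  = { 2 } ∪ { 1, 5 }
  { 1, 5, 6 }  = X∖{ 2, 3, 4 }
  { 3, 4, 6 }  = { 3, 6 } ∪ { 4 }
  |family| = 31
Step 5: 1 new —
  { 1, 2, 5, 6 }  = X∖{ 3, 4 }
  |family| = 32
Step 6: no new sets; the family is a σ-algebra.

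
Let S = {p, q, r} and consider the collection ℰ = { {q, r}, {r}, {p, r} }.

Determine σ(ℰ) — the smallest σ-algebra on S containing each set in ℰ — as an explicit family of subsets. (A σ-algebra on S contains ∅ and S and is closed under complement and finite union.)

Start: ℰ ∪ {∅, S} = { {}, {r}, {p, r}, {q, r}, S }.
Pass 1 (3 new):
  {p}  = S∖{q, r}
  {q}  = S∖{p, r}
  {p, q}  = S∖{r}
  (now 8)
After Pass 2 the family is unchanged; done.

|σ(ℰ)| = 8.  σ(ℰ) = { {}, {p}, {q}, {r}, {p, q}, {p, r}, {q, r}, S }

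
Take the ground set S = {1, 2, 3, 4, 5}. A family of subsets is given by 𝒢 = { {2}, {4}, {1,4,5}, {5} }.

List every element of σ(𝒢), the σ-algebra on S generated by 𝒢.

|σ(𝒢)| = 32.  σ(𝒢) = { ∅, {1}, {2}, {3}, {4}, {5}, {1,2}, {1,3}, {1,4}, {1,5}, {2,3}, {2,4}, {2,5}, {3,4}, {3,5}, {4,5}, {1,2,3}, {1,2,4}, {1,2,5}, {1,3,4}, {1,3,5}, {1,4,5}, {2,3,4}, {2,3,5}, {2,4,5}, {3,4,5}, {1,2,3,4}, {1,2,3,5}, {1,2,4,5}, {1,3,4,5}, {2,3,4,5}, S }

Derivation:
Start: 𝒢 ∪ {∅, S} = { ∅, {2}, {4}, {5}, {1,4,5}, S }.
Pass 1: 8 new —
  {2,3}  = {1,4,5}ᶜ
  {2,4}  = {4} ∪ {2}
  {2,5}  = {2} ∪ {5}
  {4,5}  = {4} ∪ {5}
  {1,2,3,4}  = {5}ᶜ
  {1,2,3,5}  = {4}ᶜ
  {1,2,4,5}  = {1,4,5} ∪ {2}
  {1,3,4,5}  = {2}ᶜ
  |family| = 14
Pass 2: 8 new —
  {3}  = {1,2,4,5}ᶜ
  {1,2,3}  = {4,5}ᶜ
  {1,3,4}  = {2,5}ᶜ
  {1,3,5}  = {2,4}ᶜ
  {2,3,4}  = {2,3} ∪ {4}
  {2,3,5}  = {2,5} ∪ {2,3}
  {2,4,5}  = {2,5} ∪ {4,5}
  {2,3,4,5}  = {4,5} ∪ {2,3}
  |family| = 22
Pass 3: 7 new —
  {1}  = {2,3,4,5}ᶜ
  {1,3}  = {2,4,5}ᶜ
  {1,4}  = {2,3,5}ᶜ
  {1,5}  = {2,3,4}ᶜ
  {3,4}  = {3} ∪ {4}
  {3,5}  = {5} ∪ {3}
  {3,4,5}  = {4,5} ∪ {3}
  |family| = 29
Pass 4: 3 new —
  {1,2}  = {3,4,5}ᶜ
  {1,2,4}  = {3,5}ᶜ
  {1,2,5}  = {3,4}ᶜ
  |family| = 32
Pass 5 adds nothing — fixpoint reached.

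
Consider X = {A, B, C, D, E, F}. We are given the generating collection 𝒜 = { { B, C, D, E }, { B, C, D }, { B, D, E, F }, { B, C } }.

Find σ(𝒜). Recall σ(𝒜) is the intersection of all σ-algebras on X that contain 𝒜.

Start: 𝒜 ∪ {∅, X} = { {}, { B, C }, { B, C, D }, { B, C, D, E }, { B, D, E, F }, X }.
Iteration 1 (5 new):
  { A, C }  = complement { B, D, E, F }
  { A, F }  = complement { B, C, D, E }
  { A, E, F }  = complement { B, C, D }
  { A, D, E, F }  = complement { B, C }
  { B, C, D, E, F }  = { B, D, E, F } ∪ { B, C, D }
  [11 total]
Iteration 2: +11 →
  { A }  = complement { B, C, D, E, F }
  { A, B, C }  = { B, C } ∪ { A, C }
  { A, C, F }  = { A, F } ∪ { A, C }
  { A, B, C, D }  = { B, C, D } ∪ { A, C }
  { A, B, C, F }  = { A, F } ∪ { B, C }
  { A, C, E, F }  = { A, E, F } ∪ { A, C }
  { A, B, C, D, E }  = { B, C, D, E } ∪ { A, C }
  { A, B, C, D, F }  = { B, C, D } ∪ { A, F }
  { A, B, C, E, F }  = { B, C } ∪ { A, E, F }
  { A, B, D, E, F }  = { A, F } ∪ { B, D, E, F }
  { A, C, D, E, F }  = { A, D, E, F } ∪ { A, C }
  [22 total]
Iteration 3 adds 10:
  { B }  = complement { A, C, D, E, F }
  { C }  = complement { A, B, D, E, F }
  { D }  = complement { A, B, C, E, F }
  { E }  = complement { A, B, C, D, F }
  { F }  = complement { A, B, C, D, E }
  { B, D }  = complement { A, C, E, F }
  { D, E }  = complement { A, B, C, F }
  { E, F }  = complement { A, B, C, D }
  { B, D, E }  = complement { A, C, F }
  { D, E, F }  = complement { A, B, C }
  [32 total]
Iteration 4 adds 30:
  { A, B }  = { A } ∪ { B }
  { A, D }  = { A } ∪ { D }
  { A, E }  = { A } ∪ { E }
  { B, E }  = { B } ∪ { E }
  { B, F }  = { B } ∪ { F }
  { C, D }  = { C } ∪ { D }
  { C, E }  = { E } ∪ { C }
  { C, F }  = { F } ∪ { C }
  { D, F }  = { F } ∪ { D }
  { A, B, D }  = { A } ∪ { B, D }
  { A, B, F }  = { A, F } ∪ { B }
  { A, C, D }  = { A, C } ∪ { D }
  { A, C, E }  = { E } ∪ { A, C }
  { A, D, E }  = { A } ∪ { D, E }
  { A, D, F }  = { A, F } ∪ { D }
  { B, C, E }  = { E } ∪ { B, C }
  { B, C, F }  = { F } ∪ { B, C }
  { B, D, F }  = { F } ∪ { B, D }
  { B, E, F }  = { E, F } ∪ { B }
  { C, D, E }  = { D, E } ∪ { C }
  { C, E, F }  = { E, F } ∪ { C }
  { A, B, C, E }  = { A, B, C } ∪ { E }
  { A, B, D, E }  = { A } ∪ { B, D, E }
  { A, B, D, F }  = { A, F } ∪ { B, D }
  { A, B, E, F }  = { B } ∪ { A, E, F }
  { A, C, D, E }  = { D, E } ∪ { A, C }
  { A, C, D, F }  = { A, C, F } ∪ { D }
  { B, C, D, F }  = { F } ∪ { B, C, D }
  { B, C, E, F }  = { E, F } ∪ { B, C }
  { C, D, E, F }  = { C } ∪ { D, E, F }
  [62 total]
Iteration 5: 2 new —
  { A, B, E }  = { B, E } ∪ { A, E }
  { C, D, F }  = { C, D } ∪ { D, F }
  [64 total]
Iteration 6: no new sets; the family is a σ-algebra.

Hence σ(𝒜) has 64 members: { {}, { A }, { B }, { C }, { D }, { E }, { F }, { A, B }, { A, C }, { A, D }, { A, E }, { A, F }, { B, C }, { B, D }, { B, E }, { B, F }, { C, D }, { C, E }, { C, F }, { D, E }, { D, F }, { E, F }, { A, B, C }, { A, B, D }, { A, B, E }, { A, B, F }, { A, C, D }, { A, C, E }, { A, C, F }, { A, D, E }, { A, D, F }, { A, E, F }, { B, C, D }, { B, C, E }, { B, C, F }, { B, D, E }, { B, D, F }, { B, E, F }, { C, D, E }, { C, D, F }, { C, E, F }, { D, E, F }, { A, B, C, D }, { A, B, C, E }, { A, B, C, F }, { A, B, D, E }, { A, B, D, F }, { A, B, E, F }, { A, C, D, E }, { A, C, D, F }, { A, C, E, F }, { A, D, E, F }, { B, C, D, E }, { B, C, D, F }, { B, C, E, F }, { B, D, E, F }, { C, D, E, F }, { A, B, C, D, E }, { A, B, C, D, F }, { A, B, C, E, F }, { A, B, D, E, F }, { A, C, D, E, F }, { B, C, D, E, F }, X }.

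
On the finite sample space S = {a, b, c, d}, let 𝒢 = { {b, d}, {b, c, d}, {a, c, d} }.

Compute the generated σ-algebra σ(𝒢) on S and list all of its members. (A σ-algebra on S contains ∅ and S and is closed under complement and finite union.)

Answer: σ(𝒢) = { {}, {a}, {b}, {c}, {d}, {a, b}, {a, c}, {a, d}, {b, c}, {b, d}, {c, d}, {a, b, c}, {a, b, d}, {a, c, d}, {b, c, d}, S }

Check:
Initial family (5 sets): { {}, {b, d}, {a, c, d}, {b, c, d}, S }.
Iteration 1 (3 new):
  {a}  = {b, c, d}ᶜ
  {b}  = {a, c, d}ᶜ
  {a, c}  = {b, d}ᶜ
  (now 8)
Iteration 2 adds 3:
  {a, b}  = {b} ∪ {a}
  {a, b, c}  = {b} ∪ {a, c}
  {a, b, d}  = {b, d} ∪ {a}
  (now 11)
Iteration 3 (3 new):
  {c}  = {a, b, d}ᶜ
  {d}  = {a, b, c}ᶜ
  {c, d}  = {a, b}ᶜ
  (now 14)
Iteration 4: +2 →
  {a, d}  = {d} ∪ {a}
  {b, c}  = {c} ∪ {b}
  (now 16)
Iteration 5 adds nothing — fixpoint reached.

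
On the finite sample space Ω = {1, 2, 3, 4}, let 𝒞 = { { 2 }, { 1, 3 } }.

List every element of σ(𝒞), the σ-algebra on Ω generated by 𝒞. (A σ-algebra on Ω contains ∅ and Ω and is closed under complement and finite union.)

Take S₀ = 𝒞 ∪ {∅, Ω} = { {}, { 2 }, { 1, 3 }, Ω }.
Round 1 (3 new):
  { 2, 4 }  = complement { 1, 3 }
  { 1, 2, 3 }  = { 2 } ∪ { 1, 3 }
  { 1, 3, 4 }  = complement { 2 }
Round 2: 1 new —
  { 4 }  = complement { 1, 2, 3 }
Round 3 adds nothing — fixpoint reached.

Therefore σ(𝒞) = { {}, { 2 }, { 4 }, { 1, 3 }, { 2, 4 }, { 1, 2, 3 }, { 1, 3, 4 }, Ω } (|σ(𝒞)| = 8).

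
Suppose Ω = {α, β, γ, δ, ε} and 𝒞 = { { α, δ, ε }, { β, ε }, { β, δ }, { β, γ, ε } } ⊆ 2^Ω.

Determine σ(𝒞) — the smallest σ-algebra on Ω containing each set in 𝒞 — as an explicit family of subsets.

Begin from { {}, { β, δ }, { β, ε }, { α, δ, ε }, { β, γ, ε }, Ω } (that is, 𝒞 plus ∅ and Ω).
Iteration 1: 7 new —
  { α, δ }  = Ω∖{ β, γ, ε }
  { β, γ }  = Ω∖{ α, δ, ε }
  { α, γ, δ }  = Ω∖{ β, ε }
  { α, γ, ε }  = Ω∖{ β, δ }
  { β, δ, ε }  = { β, ε } ∪ { β, δ }
  { α, β, δ, ε }  = { α, δ, ε } ∪ { β, ε }
  { β, γ, δ, ε }  = { β, γ, ε } ∪ { β, δ }
  |family| = 13
Iteration 2. New:
  { α }  = Ω∖{ β, γ, δ, ε }
  { γ }  = Ω∖{ α, β, δ, ε }
  { α, γ }  = Ω∖{ β, δ, ε }
  { α, β, δ }  = { α, δ } ∪ { β, δ }
  { β, γ, δ }  = { β, γ } ∪ { β, δ }
  { α, β, γ, δ }  = { α, γ, δ } ∪ { β, γ }
  { α, β, γ, ε }  = { β, ε } ∪ { α, γ, ε }
  { α, γ, δ, ε }  = { α, δ, ε } ∪ { α, γ, ε }
  |family| = 21
Iteration 3 adds 7:
  { β }  = Ω∖{ α, γ, δ, ε }
  { δ }  = Ω∖{ α, β, γ, ε }
  { ε }  = Ω∖{ α, β, γ, δ }
  { α, ε }  = Ω∖{ β, γ, δ }
  { γ, ε }  = Ω∖{ α, β, δ }
  { α, β, γ }  = { α, γ } ∪ { β, γ }
  { α, β, ε }  = { β, ε } ∪ { α }
  |family| = 28
Iteration 4 (4 new):
  { α, β }  = { β } ∪ { α }
  { γ, δ }  = Ω∖{ α, β, ε }
  { δ, ε }  = Ω∖{ α, β, γ }
  { γ, δ, ε }  = { δ } ∪ { γ, ε }
  |family| = 32
After Iteration 5 the family is unchanged; done.

|σ(𝒞)| = 32.  σ(𝒞) = { {}, { α }, { β }, { γ }, { δ }, { ε }, { α, β }, { α, γ }, { α, δ }, { α, ε }, { β, γ }, { β, δ }, { β, ε }, { γ, δ }, { γ, ε }, { δ, ε }, { α, β, γ }, { α, β, δ }, { α, β, ε }, { α, γ, δ }, { α, γ, ε }, { α, δ, ε }, { β, γ, δ }, { β, γ, ε }, { β, δ, ε }, { γ, δ, ε }, { α, β, γ, δ }, { α, β, γ, ε }, { α, β, δ, ε }, { α, γ, δ, ε }, { β, γ, δ, ε }, Ω }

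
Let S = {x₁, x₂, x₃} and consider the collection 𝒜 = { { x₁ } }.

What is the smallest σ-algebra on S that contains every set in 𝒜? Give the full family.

Start: 𝒜 ∪ {∅, S} = { {}, { x₁ }, S }.
Round 1: 1 new —
  { x₂, x₃ }  = complement { x₁ }
  |family| = 4
Round 2: closed — nothing new.

Therefore σ(𝒜) = { {}, { x₁ }, { x₂, x₃ }, S } (|σ(𝒜)| = 4).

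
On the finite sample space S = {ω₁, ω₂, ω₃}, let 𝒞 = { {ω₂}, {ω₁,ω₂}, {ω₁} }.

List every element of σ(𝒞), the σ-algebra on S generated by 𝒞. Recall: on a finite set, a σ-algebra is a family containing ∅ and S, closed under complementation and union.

Start: 𝒞 ∪ {∅, S} = { ∅, {ω₁}, {ω₂}, {ω₁,ω₂}, S }.
Step 1 (3 new):
  {ω₃}  = S∖{ω₁,ω₂}
  {ω₁,ω₃}  = S∖{ω₂}
  {ω₂,ω₃}  = S∖{ω₁}
Step 2: closed — nothing new.

Therefore σ(𝒞) = { ∅, {ω₁}, {ω₂}, {ω₃}, {ω₁,ω₂}, {ω₁,ω₃}, {ω₂,ω₃}, S } (|σ(𝒞)| = 8).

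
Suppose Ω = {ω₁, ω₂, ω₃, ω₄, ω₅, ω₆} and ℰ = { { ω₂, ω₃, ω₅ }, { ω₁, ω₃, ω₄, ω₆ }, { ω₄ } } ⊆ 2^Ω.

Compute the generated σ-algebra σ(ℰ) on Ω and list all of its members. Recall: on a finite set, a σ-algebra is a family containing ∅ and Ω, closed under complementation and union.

|σ(ℰ)| = 16.  σ(ℰ) = { ∅, { ω₃ }, { ω₄ }, { ω₁, ω₆ }, { ω₂, ω₅ }, { ω₃, ω₄ }, { ω₁, ω₃, ω₆ }, { ω₁, ω₄, ω₆ }, { ω₂, ω₃, ω₅ }, { ω₂, ω₄, ω₅ }, { ω₁, ω₂, ω₅, ω₆ }, { ω₁, ω₃, ω₄, ω₆ }, { ω₂, ω₃, ω₄, ω₅ }, { ω₁, ω₂, ω₃, ω₅, ω₆ }, { ω₁, ω₂, ω₄, ω₅, ω₆ }, Ω }

Check:
Seed the family with ℰ together with ∅ and Ω: { ∅, { ω₄ }, { ω₂, ω₃, ω₅ }, { ω₁, ω₃, ω₄, ω₆ }, Ω }.
Round 1. New:
  { ω₂, ω₅ }  = complement { ω₁, ω₃, ω₄, ω₆ }
  { ω₁, ω₄, ω₆ }  = complement { ω₂, ω₃, ω₅ }
  { ω₂, ω₃, ω₄, ω₅ }  = { ω₂, ω₃, ω₅ } ∪ { ω₄ }
  { ω₁, ω₂, ω₃, ω₅, ω₆ }  = complement { ω₄ }
  — 9 sets.
Round 2 adds 3:
  { ω₁, ω₆ }  = complement { ω₂, ω₃, ω₄, ω₅ }
  { ω₂, ω₄, ω₅ }  = { ω₂, ω₅ } ∪ { ω₄ }
  { ω₁, ω₂, ω₄, ω₅, ω₆ }  = { ω₂, ω₅ } ∪ { ω₁, ω₄, ω₆ }
  — 12 sets.
Round 3: +3 →
  { ω₃ }  = complement { ω₁, ω₂, ω₄, ω₅, ω₆ }
  { ω₁, ω₃, ω₆ }  = complement { ω₂, ω₄, ω₅ }
  { ω₁, ω₂, ω₅, ω₆ }  = { ω₂, ω₅ } ∪ { ω₁, ω₆ }
  — 15 sets.
Round 4: +1 →
  { ω₃, ω₄ }  = complement { ω₁, ω₂, ω₅, ω₆ }
  — 16 sets.
Round 5: already closed under ᶜ and ∪.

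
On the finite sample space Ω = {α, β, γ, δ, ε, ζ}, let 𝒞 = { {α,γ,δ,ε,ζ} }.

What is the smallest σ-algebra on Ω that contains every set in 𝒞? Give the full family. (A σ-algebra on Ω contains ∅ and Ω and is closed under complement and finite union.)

Start: 𝒞 ∪ {∅, Ω} = { ∅, {α,γ,δ,ε,ζ}, Ω }.
Round 1: 1 new —
  {β}  = {α,γ,δ,ε,ζ}ᶜ
  — 4 sets.
Round 2: closed — nothing new.

Therefore σ(𝒞) = { ∅, {β}, {α,γ,δ,ε,ζ}, Ω } (|σ(𝒞)| = 4).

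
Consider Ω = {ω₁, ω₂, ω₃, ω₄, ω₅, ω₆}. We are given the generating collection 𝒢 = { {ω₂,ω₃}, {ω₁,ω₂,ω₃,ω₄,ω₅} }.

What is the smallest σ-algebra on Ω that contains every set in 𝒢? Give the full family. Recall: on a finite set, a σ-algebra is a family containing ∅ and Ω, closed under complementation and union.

σ(𝒢) (8 sets): { {}, {ω₆}, {ω₂,ω₃}, {ω₁,ω₄,ω₅}, {ω₂,ω₃,ω₆}, {ω₁,ω₄,ω₅,ω₆}, {ω₁,ω₂,ω₃,ω₄,ω₅}, Ω }

Trace:
Start: 𝒢 ∪ {∅, Ω} = { {}, {ω₂,ω₃}, {ω₁,ω₂,ω₃,ω₄,ω₅}, Ω }.
Step 1 (2 new):
  {ω₆}  = Ω∖{ω₁,ω₂,ω₃,ω₄,ω₅}
  {ω₁,ω₄,ω₅,ω₆}  = Ω∖{ω₂,ω₃}
Step 2 adds 1:
  {ω₂,ω₃,ω₆}  = {ω₂,ω₃} ∪ {ω₆}
Step 3 (1 new):
  {ω₁,ω₄,ω₅}  = Ω∖{ω₂,ω₃,ω₆}
Step 4: stable.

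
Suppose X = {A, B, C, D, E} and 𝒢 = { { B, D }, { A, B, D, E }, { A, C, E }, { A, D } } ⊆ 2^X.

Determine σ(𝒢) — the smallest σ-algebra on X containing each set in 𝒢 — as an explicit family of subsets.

|σ(𝒢)| = 32.  σ(𝒢) = { ∅, { A }, { B }, { C }, { D }, { E }, { A, B }, { A, C }, { A, D }, { A, E }, { B, C }, { B, D }, { B, E }, { C, D }, { C, E }, { D, E }, { A, B, C }, { A, B, D }, { A, B, E }, { A, C, D }, { A, C, E }, { A, D, E }, { B, C, D }, { B, C, E }, { B, D, E }, { C, D, E }, { A, B, C, D }, { A, B, C, E }, { A, B, D, E }, { A, C, D, E }, { B, C, D, E }, X }

Trace:
Initial family (6 sets): { ∅, { A, D }, { B, D }, { A, C, E }, { A, B, D, E }, X }.
Round 1 (4 new):
  { C }  = complement { A, B, D, E }
  { A, B, D }  = { A, D } ∪ { B, D }
  { B, C, E }  = complement { A, D }
  { A, C, D, E }  = { A, D } ∪ { A, C, E }
  (now 10)
Round 2 (7 new):
  { B }  = complement { A, C, D, E }
  { C, E }  = complement { A, B, D }
  { A, C, D }  = { C } ∪ { A, D }
  { B, C, D }  = { C } ∪ { B, D }
  { A, B, C, D }  = { A, B, D } ∪ { C }
  { A, B, C, E }  = { A, C, E } ∪ { B, C, E }
  { B, C, D, E }  = { B, C, E } ∪ { B, D }
  (now 17)
Round 3: 6 new —
  { A }  = complement { B, C, D, E }
  { D }  = complement { A, B, C, E }
  { E }  = complement { A, B, C, D }
  { A, E }  = complement { B, C, D }
  { B, C }  = { C } ∪ { B }
  { B, E }  = complement { A, C, D }
  (now 23)
Round 4 (9 new):
  { A, B }  = { B } ∪ { A }
  { A, C }  = { C } ∪ { A }
  { C, D }  = { C } ∪ { D }
  { D, E }  = { E } ∪ { D }
  { A, B, C }  = { B, C } ∪ { A }
  { A, B, E }  = { B, E } ∪ { A, E }
  { A, D, E }  = complement { B, C }
  { B, D, E }  = { B, E } ∪ { D }
  { C, D, E }  = { D } ∪ { C, E }
  (now 32)
After Round 5 the family is unchanged; done.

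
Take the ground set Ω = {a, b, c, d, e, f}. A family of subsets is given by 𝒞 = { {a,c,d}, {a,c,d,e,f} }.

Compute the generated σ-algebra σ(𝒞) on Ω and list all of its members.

Start: 𝒞 ∪ {∅, Ω} = { {}, {a,c,d}, {a,c,d,e,f}, Ω }.
Round 1. New:
  {b}  = {a,c,d,e,f}ᶜ
  {b,e,f}  = {a,c,d}ᶜ
  — 6 sets.
Round 2 (1 new):
  {a,b,c,d}  = {a,c,d} ∪ {b}
  — 7 sets.
Round 3. New:
  {e,f}  = {a,b,c,d}ᶜ
  — 8 sets.
Round 4: closed — nothing new.

|σ(𝒞)| = 8.  σ(𝒞) = { {}, {b}, {e,f}, {a,c,d}, {b,e,f}, {a,b,c,d}, {a,c,d,e,f}, Ω }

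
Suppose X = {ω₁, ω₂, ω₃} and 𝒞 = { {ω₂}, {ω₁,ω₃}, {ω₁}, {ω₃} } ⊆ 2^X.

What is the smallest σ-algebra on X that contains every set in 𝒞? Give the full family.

Seed the family with 𝒞 together with ∅ and X: { ∅, {ω₁}, {ω₂}, {ω₃}, {ω₁,ω₃}, X }.
Step 1: 2 new —
  {ω₁,ω₂}  = X∖{ω₃}
  {ω₂,ω₃}  = X∖{ω₁}
  (now 8)
Step 2: stable.

Therefore σ(𝒞) = { ∅, {ω₁}, {ω₂}, {ω₃}, {ω₁,ω₂}, {ω₁,ω₃}, {ω₂,ω₃}, X } (|σ(𝒞)| = 8).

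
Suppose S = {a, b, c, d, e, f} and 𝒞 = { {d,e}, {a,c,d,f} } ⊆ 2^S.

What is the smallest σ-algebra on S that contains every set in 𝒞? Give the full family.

Answer: σ(𝒞) = { {}, {b}, {d}, {e}, {b,d}, {b,e}, {d,e}, {a,c,f}, {b,d,e}, {a,b,c,f}, {a,c,d,f}, {a,c,e,f}, {a,b,c,d,f}, {a,b,c,e,f}, {a,c,d,e,f}, S }

Derivation:
Initial family (4 sets): { {}, {d,e}, {a,c,d,f}, S }.
Round 1: 3 new —
  {b,e}  = complement {a,c,d,f}
  {a,b,c,f}  = complement {d,e}
  {a,c,d,e,f}  = {d,e} ∪ {a,c,d,f}
  (now 7)
Round 2 adds 4:
  {b}  = complement {a,c,d,e,f}
  {b,d,e}  = {d,e} ∪ {b,e}
  {a,b,c,d,f}  = {a,c,d,f} ∪ {a,b,c,f}
  {a,b,c,e,f}  = {b,e} ∪ {a,b,c,f}
  (now 11)
Round 3: 3 new —
  {d}  = complement {a,b,c,e,f}
  {e}  = complement {a,b,c,d,f}
  {a,c,f}  = complement {b,d,e}
  (now 14)
Round 4: 2 new —
  {b,d}  = {d} ∪ {b}
  {a,c,e,f}  = {a,c,f} ∪ {e}
  (now 16)
After Round 5 the family is unchanged; done.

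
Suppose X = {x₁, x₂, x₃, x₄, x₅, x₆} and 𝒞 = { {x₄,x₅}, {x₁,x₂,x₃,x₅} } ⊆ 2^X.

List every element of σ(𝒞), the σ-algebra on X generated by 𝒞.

|σ(𝒞)| = 16.  σ(𝒞) = { {}, {x₄}, {x₅}, {x₆}, {x₄,x₅}, {x₄,x₆}, {x₅,x₆}, {x₁,x₂,x₃}, {x₄,x₅,x₆}, {x₁,x₂,x₃,x₄}, {x₁,x₂,x₃,x₅}, {x₁,x₂,x₃,x₆}, {x₁,x₂,x₃,x₄,x₅}, {x₁,x₂,x₃,x₄,x₆}, {x₁,x₂,x₃,x₅,x₆}, X }

Trace:
Begin from { {}, {x₄,x₅}, {x₁,x₂,x₃,x₅}, X } (that is, 𝒞 plus ∅ and X).
Pass 1 (3 new):
  {x₄,x₆}  = {x₁,x₂,x₃,x₅}ᶜ
  {x₁,x₂,x₃,x₆}  = {x₄,x₅}ᶜ
  {x₁,x₂,x₃,x₄,x₅}  = {x₄,x₅} ∪ {x₁,x₂,x₃,x₅}
  (now 7)
Pass 2 (4 new):
  {x₆}  = {x₁,x₂,x₃,x₄,x₅}ᶜ
  {x₄,x₅,x₆}  = {x₄,x₅} ∪ {x₄,x₆}
  {x₁,x₂,x₃,x₄,x₆}  = {x₄,x₆} ∪ {x₁,x₂,x₃,x₆}
  {x₁,x₂,x₃,x₅,x₆}  = {x₁,x₂,x₃,x₅} ∪ {x₁,x₂,x₃,x₆}
  (now 11)
Pass 3 (3 new):
  {x₄}  = {x₁,x₂,x₃,x₅,x₆}ᶜ
  {x₅}  = {x₁,x₂,x₃,x₄,x₆}ᶜ
  {x₁,x₂,x₃}  = {x₄,x₅,x₆}ᶜ
  (now 14)
Pass 4 (2 new):
  {x₅,x₆}  = {x₆} ∪ {x₅}
  {x₁,x₂,x₃,x₄}  = {x₁,x₂,x₃} ∪ {x₄}
  (now 16)
Pass 5: already closed under ᶜ and ∪.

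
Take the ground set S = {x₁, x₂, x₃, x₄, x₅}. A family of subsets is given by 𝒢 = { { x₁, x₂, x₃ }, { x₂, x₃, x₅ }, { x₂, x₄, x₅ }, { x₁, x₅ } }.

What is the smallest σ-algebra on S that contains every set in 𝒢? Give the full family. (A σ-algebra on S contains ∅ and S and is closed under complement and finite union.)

Start: 𝒢 ∪ {∅, S} = { {  }, { x₁, x₅ }, { x₁, x₂, x₃ }, { x₂, x₃, x₅ }, { x₂, x₄, x₅ }, S }.
Round 1: 7 new —
  { x₁, x₃ }  = complement { x₂, x₄, x₅ }
  { x₁, x₄ }  = complement { x₂, x₃, x₅ }
  { x₄, x₅ }  = complement { x₁, x₂, x₃ }
  { x₂, x₃, x₄ }  = complement { x₁, x₅ }
  { x₁, x₂, x₃, x₅ }  = { x₂, x₃, x₅ } ∪ { x₁, x₂, x₃ }
  { x₁, x₂, x₄, x₅ }  = { x₁, x₅ } ∪ { x₂, x₄, x₅ }
  { x₂, x₃, x₄, x₅ }  = { x₂, x₃, x₅ } ∪ { x₂, x₄, x₅ }
  |family| = 13
Round 2: +8 →
  { x₁ }  = complement { x₂, x₃, x₄, x₅ }
  { x₃ }  = complement { x₁, x₂, x₄, x₅ }
  { x₄ }  = complement { x₁, x₂, x₃, x₅ }
  { x₁, x₃, x₄ }  = { x₁, x₄ } ∪ { x₁, x₃ }
  { x₁, x₃, x₅ }  = { x₁, x₃ } ∪ { x₁, x₅ }
  { x₁, x₄, x₅ }  = { x₄, x₅ } ∪ { x₁, x₄ }
  { x₁, x₂, x₃, x₄ }  = { x₁, x₂, x₃ } ∪ { x₂, x₃, x₄ }
  { x₁, x₃, x₄, x₅ }  = { x₄, x₅ } ∪ { x₁, x₃ }
  |family| = 21
Round 3. New:
  { x₂ }  = complement { x₁, x₃, x₄, x₅ }
  { x₅ }  = complement { x₁, x₂, x₃, x₄ }
  { x₂, x₃ }  = complement { x₁, x₄, x₅ }
  { x₂, x₄ }  = complement { x₁, x₃, x₅ }
  { x₂, x₅ }  = complement { x₁, x₃, x₄ }
  { x₃, x₄ }  = { x₃ } ∪ { x₄ }
  { x₃, x₄, x₅ }  = { x₄, x₅ } ∪ { x₃ }
  |family| = 28
Round 4: 4 new —
  { x₁, x₂ }  = complement { x₃, x₄, x₅ }
  { x₃, x₅ }  = { x₅ } ∪ { x₃ }
  { x₁, x₂, x₄ }  = { x₂ } ∪ { x₁, x₄ }
  { x₁, x₂, x₅ }  = complement { x₃, x₄ }
  |family| = 32
Round 5: closed — nothing new.

|σ(𝒢)| = 32.  σ(𝒢) = { {  }, { x₁ }, { x₂ }, { x₃ }, { x₄ }, { x₅ }, { x₁, x₂ }, { x₁, x₃ }, { x₁, x₄ }, { x₁, x₅ }, { x₂, x₃ }, { x₂, x₄ }, { x₂, x₅ }, { x₃, x₄ }, { x₃, x₅ }, { x₄, x₅ }, { x₁, x₂, x₃ }, { x₁, x₂, x₄ }, { x₁, x₂, x₅ }, { x₁, x₃, x₄ }, { x₁, x₃, x₅ }, { x₁, x₄, x₅ }, { x₂, x₃, x₄ }, { x₂, x₃, x₅ }, { x₂, x₄, x₅ }, { x₃, x₄, x₅ }, { x₁, x₂, x₃, x₄ }, { x₁, x₂, x₃, x₅ }, { x₁, x₂, x₄, x₅ }, { x₁, x₃, x₄, x₅ }, { x₂, x₃, x₄, x₅ }, S }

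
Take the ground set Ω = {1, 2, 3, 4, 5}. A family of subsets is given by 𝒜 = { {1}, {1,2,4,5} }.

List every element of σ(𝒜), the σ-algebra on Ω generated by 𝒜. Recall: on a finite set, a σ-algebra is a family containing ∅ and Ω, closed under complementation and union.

σ(𝒜) (8 sets): { ∅, {1}, {3}, {1,3}, {2,4,5}, {1,2,4,5}, {2,3,4,5}, Ω }

Trace:
Begin from { ∅, {1}, {1,2,4,5}, Ω } (that is, 𝒜 plus ∅ and Ω).
Iteration 1 adds 2:
  {3}  = ᶜ of {1,2,4,5}
  {2,3,4,5}  = ᶜ of {1}
Iteration 2 adds 1:
  {1,3}  = {3} ∪ {1}
Iteration 3: 1 new —
  {2,4,5}  = ᶜ of {1,3}
Iteration 4: already closed under ᶜ and ∪.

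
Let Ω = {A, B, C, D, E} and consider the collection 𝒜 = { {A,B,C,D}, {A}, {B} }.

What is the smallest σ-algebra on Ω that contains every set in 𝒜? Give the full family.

Answer: σ(𝒜) = { {}, {A}, {B}, {E}, {A,B}, {A,E}, {B,E}, {C,D}, {A,B,E}, {A,C,D}, {B,C,D}, {C,D,E}, {A,B,C,D}, {A,C,D,E}, {B,C,D,E}, Ω }

Trace:
Start: 𝒜 ∪ {∅, Ω} = { {}, {A}, {B}, {A,B,C,D}, Ω }.
Iteration 1: +4 →
  {E}  = {A,B,C,D}ᶜ
  {A,B}  = {B} ∪ {A}
  {A,C,D,E}  = {B}ᶜ
  {B,C,D,E}  = {A}ᶜ
  (now 9)
Iteration 2. New:
  {A,E}  = {E} ∪ {A}
  {B,E}  = {B} ∪ {E}
  {A,B,E}  = {A,B} ∪ {E}
  {C,D,E}  = {A,B}ᶜ
  (now 13)
Iteration 3 adds 3:
  {C,D}  = {A,B,E}ᶜ
  {A,C,D}  = {B,E}ᶜ
  {B,C,D}  = {A,E}ᶜ
  (now 16)
Iteration 4: stable.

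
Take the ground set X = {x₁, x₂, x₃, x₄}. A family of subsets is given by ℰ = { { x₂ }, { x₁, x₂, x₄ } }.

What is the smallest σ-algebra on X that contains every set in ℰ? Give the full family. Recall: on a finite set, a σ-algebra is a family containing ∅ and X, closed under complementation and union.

σ(ℰ) = { {}, { x₂ }, { x₃ }, { x₁, x₄ }, { x₂, x₃ }, { x₁, x₂, x₄ }, { x₁, x₃, x₄ }, X }

Check:
Seed the family with ℰ together with ∅ and X: { {}, { x₂ }, { x₁, x₂, x₄ }, X }.
Pass 1: 2 new —
  { x₃ }  = X∖{ x₁, x₂, x₄ }
  { x₁, x₃, x₄ }  = X∖{ x₂ }
  |family| = 6
Pass 2: +1 →
  { x₂, x₃ }  = { x₃ } ∪ { x₂ }
  |family| = 7
Pass 3 adds 1:
  { x₁, x₄ }  = X∖{ x₂, x₃ }
  |family| = 8
Pass 4: stable.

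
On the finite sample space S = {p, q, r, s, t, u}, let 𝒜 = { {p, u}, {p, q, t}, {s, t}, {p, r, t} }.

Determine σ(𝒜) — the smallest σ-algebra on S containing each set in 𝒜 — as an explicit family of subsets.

σ(𝒜) (64 sets): { {}, {p}, {q}, {r}, {s}, {t}, {u}, {p, q}, {p, r}, {p, s}, {p, t}, {p, u}, {q, r}, {q, s}, {q, t}, {q, u}, {r, s}, {r, t}, {r, u}, {s, t}, {s, u}, {t, u}, {p, q, r}, {p, q, s}, {p, q, t}, {p, q, u}, {p, r, s}, {p, r, t}, {p, r, u}, {p, s, t}, {p, s, u}, {p, t, u}, {q, r, s}, {q, r, t}, {q, r, u}, {q, s, t}, {q, s, u}, {q, t, u}, {r, s, t}, {r, s, u}, {r, t, u}, {s, t, u}, {p, q, r, s}, {p, q, r, t}, {p, q, r, u}, {p, q, s, t}, {p, q, s, u}, {p, q, t, u}, {p, r, s, t}, {p, r, s, u}, {p, r, t, u}, {p, s, t, u}, {q, r, s, t}, {q, r, s, u}, {q, r, t, u}, {q, s, t, u}, {r, s, t, u}, {p, q, r, s, t}, {p, q, r, s, u}, {p, q, r, t, u}, {p, q, s, t, u}, {p, r, s, t, u}, {q, r, s, t, u}, S }

Derivation:
Take S₀ = 𝒜 ∪ {∅, S} = { {}, {p, u}, {s, t}, {p, q, t}, {p, r, t}, S }.
Step 1 adds 10:
  {q, s, u}  = S∖{p, r, t}
  {r, s, u}  = S∖{p, q, t}
  {p, q, r, t}  = {p, q, t} ∪ {p, r, t}
  {p, q, r, u}  = S∖{s, t}
  {p, q, s, t}  = {s, t} ∪ {p, q, t}
  {p, q, t, u}  = {p, q, t} ∪ {p, u}
  {p, r, s, t}  = {s, t} ∪ {p, r, t}
  {p, r, t, u}  = {p, u} ∪ {p, r, t}
  {p, s, t, u}  = {s, t} ∪ {p, u}
  {q, r, s, t}  = S∖{p, u}
Step 2: 17 new —
  {q, r}  = S∖{p, s, t, u}
  {q, s}  = S∖{p, r, t, u}
  {q, u}  = S∖{p, r, s, t}
  {r, s}  = S∖{p, q, t, u}
  {r, u}  = S∖{p, q, s, t}
  {s, u}  = S∖{p, q, r, t}
  {p, q, s, u}  = {q, s, u} ∪ {p, u}
  {p, r, s, u}  = {p, u} ∪ {r, s, u}
  {q, r, s, u}  = {q, s, u} ∪ {r, s, u}
  {q, s, t, u}  = {q, s, u} ∪ {s, t}
  {r, s, t, u}  = {s, t} ∪ {r, s, u}
  {p, q, r, s, t}  = {p, r, t} ∪ {q, r, s, t}
  {p, q, r, s, u}  = {q, s, u} ∪ {p, q, r, u}
  {p, q, r, t, u}  = {p, r, t, u} ∪ {p, q, r, u}
  {p, q, s, t, u}  = {q, s, u} ∪ {p, s, t, u}
  {p, r, s, t, u}  = {p, r, t, u} ∪ {p, s, t, u}
  {q, r, s, t, u}  = {q, s, u} ∪ {q, r, s, t}
Step 3 (19 new):
  {p}  = S∖{q, r, s, t, u}
  {q}  = S∖{p, r, s, t, u}
  {r}  = S∖{p, q, s, t, u}
  {s}  = S∖{p, q, r, t, u}
  {t}  = S∖{p, q, r, s, u}
  {u}  = S∖{p, q, r, s, t}
  {p, q}  = S∖{r, s, t, u}
  {p, r}  = S∖{q, s, t, u}
  {p, t}  = S∖{q, r, s, u}
  {q, t}  = S∖{p, r, s, u}
  {r, t}  = S∖{p, q, s, u}
  {p, q, u}  = {p, u} ∪ {q, u}
  {p, r, u}  = {p, u} ∪ {r, u}
  {p, s, u}  = {p, u} ∪ {s, u}
  {q, r, s}  = {r, s} ∪ {q, r}
  {q, r, u}  = {q, u} ∪ {q, r}
  {q, s, t}  = {s, t} ∪ {q, s}
  {r, s, t}  = {r, s} ∪ {s, t}
  {s, t, u}  = {s, t} ∪ {s, u}
Step 4. New:
  {p, s}  = {s} ∪ {p}
  {t, u}  = {u} ∪ {t}
  {p, q, r}  = S∖{s, t, u}
  {p, q, s}  = {q, s} ∪ {p, q}
  {p, r, s}  = {r, s} ∪ {p, r}
  {p, s, t}  = S∖{q, r, u}
  {p, t, u}  = S∖{q, r, s}
  {q, r, t}  = S∖{p, s, u}
  {q, t, u}  = {q, t} ∪ {q, u}
  {r, t, u}  = {r, t} ∪ {u}
  {p, q, r, s}  = {r, s} ∪ {p, q}
  {q, r, t, u}  = {q, t} ∪ {q, r, u}
Step 5: closed — nothing new.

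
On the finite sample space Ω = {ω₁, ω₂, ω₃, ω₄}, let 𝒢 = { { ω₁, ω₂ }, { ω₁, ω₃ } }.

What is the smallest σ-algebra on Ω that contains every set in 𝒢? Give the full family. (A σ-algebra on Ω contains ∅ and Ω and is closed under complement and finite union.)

|σ(𝒢)| = 16.  σ(𝒢) = { {}, { ω₁ }, { ω₂ }, { ω₃ }, { ω₄ }, { ω₁, ω₂ }, { ω₁, ω₃ }, { ω₁, ω₄ }, { ω₂, ω₃ }, { ω₂, ω₄ }, { ω₃, ω₄ }, { ω₁, ω₂, ω₃ }, { ω₁, ω₂, ω₄ }, { ω₁, ω₃, ω₄ }, { ω₂, ω₃, ω₄ }, Ω }

Trace:
Take S₀ = 𝒢 ∪ {∅, Ω} = { {}, { ω₁, ω₂ }, { ω₁, ω₃ }, Ω }.
Iteration 1: +3 →
  { ω₂, ω₄ }  = complement { ω₁, ω₃ }
  { ω₃, ω₄ }  = complement { ω₁, ω₂ }
  { ω₁, ω₂, ω₃ }  = { ω₁, ω₂ } ∪ { ω₁, ω₃ }
Iteration 2: +4 →
  { ω₄ }  = complement { ω₁, ω₂, ω₃ }
  { ω₁, ω₂, ω₄ }  = { ω₁, ω₂ } ∪ { ω₂, ω₄ }
  { ω₁, ω₃, ω₄ }  = { ω₃, ω₄ } ∪ { ω₁, ω₃ }
  { ω₂, ω₃, ω₄ }  = { ω₃, ω₄ } ∪ { ω₂, ω₄ }
Iteration 3 adds 3:
  { ω₁ }  = complement { ω₂, ω₃, ω₄ }
  { ω₂ }  = complement { ω₁, ω₃, ω₄ }
  { ω₃ }  = complement { ω₁, ω₂, ω₄ }
Iteration 4 (2 new):
  { ω₁, ω₄ }  = { ω₄ } ∪ { ω₁ }
  { ω₂, ω₃ }  = { ω₃ } ∪ { ω₂ }
Iteration 5 adds nothing — fixpoint reached.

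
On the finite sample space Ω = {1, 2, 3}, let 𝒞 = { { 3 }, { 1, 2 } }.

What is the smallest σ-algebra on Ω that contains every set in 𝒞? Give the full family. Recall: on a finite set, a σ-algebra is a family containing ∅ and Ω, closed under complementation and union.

Start: 𝒞 ∪ {∅, Ω} = { {}, { 3 }, { 1, 2 }, Ω }.
After Round 1 the family is unchanged; done.

σ(𝒞) = { {}, { 3 }, { 1, 2 }, Ω }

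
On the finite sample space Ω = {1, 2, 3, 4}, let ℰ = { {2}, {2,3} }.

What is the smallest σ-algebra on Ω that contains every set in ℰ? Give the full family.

Answer: σ(ℰ) = { ∅, {2}, {3}, {1,4}, {2,3}, {1,2,4}, {1,3,4}, Ω }

Working:
Take S₀ = ℰ ∪ {∅, Ω} = { ∅, {2}, {2,3}, Ω }.
Iteration 1 (2 new):
  {1,4}  = ᶜ of {2,3}
  {1,3,4}  = ᶜ of {2}
  — 6 sets.
Iteration 2 (1 new):
  {1,2,4}  = {1,4} ∪ {2}
  — 7 sets.
Iteration 3 adds 1:
  {3}  = ᶜ of {1,2,4}
  — 8 sets.
Iteration 4: no new sets; the family is a σ-algebra.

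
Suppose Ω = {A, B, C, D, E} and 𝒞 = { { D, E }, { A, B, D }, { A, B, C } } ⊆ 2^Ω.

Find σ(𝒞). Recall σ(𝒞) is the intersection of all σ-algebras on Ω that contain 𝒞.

σ(𝒞) (16 sets): { ∅, { C }, { D }, { E }, { A, B }, { C, D }, { C, E }, { D, E }, { A, B, C }, { A, B, D }, { A, B, E }, { C, D, E }, { A, B, C, D }, { A, B, C, E }, { A, B, D, E }, Ω }

Trace:
Take S₀ = 𝒞 ∪ {∅, Ω} = { ∅, { D, E }, { A, B, C }, { A, B, D }, Ω }.
Round 1 adds 3:
  { C, E }  = Ω∖{ A, B, D }
  { A, B, C, D }  = { A, B, C } ∪ { A, B, D }
  { A, B, D, E }  = { D, E } ∪ { A, B, D }
  [8 total]
Round 2: +4 →
  { C }  = Ω∖{ A, B, D, E }
  { E }  = Ω∖{ A, B, C, D }
  { C, D, E }  = { D, E } ∪ { C, E }
  { A, B, C, E }  = { C, E } ∪ { A, B, C }
  [12 total]
Round 3. New:
  { D }  = Ω∖{ A, B, C, E }
  { A, B }  = Ω∖{ C, D, E }
  [14 total]
Round 4 (2 new):
  { C, D }  = { C } ∪ { D }
  { A, B, E }  = { A, B } ∪ { E }
  [16 total]
Round 5: stable.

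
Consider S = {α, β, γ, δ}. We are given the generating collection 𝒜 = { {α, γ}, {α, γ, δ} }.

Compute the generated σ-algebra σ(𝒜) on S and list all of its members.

σ(𝒜) (8 sets): { ∅, {β}, {δ}, {α, γ}, {β, δ}, {α, β, γ}, {α, γ, δ}, S }

Working:
Begin from { ∅, {α, γ}, {α, γ, δ}, S } (that is, 𝒜 plus ∅ and S).
Iteration 1: +2 →
  {β}  = ᶜ of {α, γ, δ}
  {β, δ}  = ᶜ of {α, γ}
  (now 6)
Iteration 2 (1 new):
  {α, β, γ}  = {α, γ} ∪ {β}
  (now 7)
Iteration 3 adds 1:
  {δ}  = ᶜ of {α, β, γ}
  (now 8)
Iteration 4: no new sets; the family is a σ-algebra.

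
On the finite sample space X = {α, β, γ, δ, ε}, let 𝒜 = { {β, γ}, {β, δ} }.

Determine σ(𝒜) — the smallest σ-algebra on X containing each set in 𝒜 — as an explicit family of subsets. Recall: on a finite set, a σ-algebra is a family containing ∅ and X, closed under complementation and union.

Initial family (4 sets): { {}, {β, γ}, {β, δ}, X }.
Step 1. New:
  {α, γ, ε}  = ᶜ of {β, δ}
  {α, δ, ε}  = ᶜ of {β, γ}
  {β, γ, δ}  = {β, γ} ∪ {β, δ}
  [7 total]
Step 2: +4 →
  {α, ε}  = ᶜ of {β, γ, δ}
  {α, β, γ, ε}  = {β, γ} ∪ {α, γ, ε}
  {α, β, δ, ε}  = {α, δ, ε} ∪ {β, δ}
  {α, γ, δ, ε}  = {α, δ, ε} ∪ {α, γ, ε}
  [11 total]
Step 3. New:
  {β}  = ᶜ of {α, γ, δ, ε}
  {γ}  = ᶜ of {α, β, δ, ε}
  {δ}  = ᶜ of {α, β, γ, ε}
  [14 total]
Step 4 (2 new):
  {γ, δ}  = {γ} ∪ {δ}
  {α, β, ε}  = {α, ε} ∪ {β}
  [16 total]
Step 5: no new sets; the family is a σ-algebra.

|σ(𝒜)| = 16.  σ(𝒜) = { {}, {β}, {γ}, {δ}, {α, ε}, {β, γ}, {β, δ}, {γ, δ}, {α, β, ε}, {α, γ, ε}, {α, δ, ε}, {β, γ, δ}, {α, β, γ, ε}, {α, β, δ, ε}, {α, γ, δ, ε}, X }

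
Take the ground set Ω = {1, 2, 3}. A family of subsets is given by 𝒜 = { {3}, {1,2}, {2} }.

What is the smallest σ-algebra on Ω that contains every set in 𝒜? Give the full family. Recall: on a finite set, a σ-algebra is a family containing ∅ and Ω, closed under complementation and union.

Answer: σ(𝒜) = { ∅, {1}, {2}, {3}, {1,2}, {1,3}, {2,3}, Ω }

Trace:
Take S₀ = 𝒜 ∪ {∅, Ω} = { ∅, {2}, {3}, {1,2}, Ω }.
Pass 1. New:
  {1,3}  = ᶜ of {2}
  {2,3}  = {3} ∪ {2}
  — 7 sets.
Pass 2: +1 →
  {1}  = ᶜ of {2,3}
  — 8 sets.
Pass 3 adds nothing — fixpoint reached.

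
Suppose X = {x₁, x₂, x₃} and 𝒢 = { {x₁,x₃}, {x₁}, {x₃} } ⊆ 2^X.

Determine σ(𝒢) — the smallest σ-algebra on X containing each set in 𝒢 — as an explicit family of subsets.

Answer: σ(𝒢) = { ∅, {x₁}, {x₂}, {x₃}, {x₁,x₂}, {x₁,x₃}, {x₂,x₃}, X }

Trace:
Start: 𝒢 ∪ {∅, X} = { ∅, {x₁}, {x₃}, {x₁,x₃}, X }.
Pass 1 (3 new):
  {x₂}  = X∖{x₁,x₃}
  {x₁,x₂}  = X∖{x₃}
  {x₂,x₃}  = X∖{x₁}
  (now 8)
After Pass 2 the family is unchanged; done.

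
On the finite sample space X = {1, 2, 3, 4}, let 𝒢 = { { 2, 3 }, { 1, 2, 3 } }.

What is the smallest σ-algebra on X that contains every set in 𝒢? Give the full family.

|σ(𝒢)| = 8.  σ(𝒢) = { {}, { 1 }, { 4 }, { 1, 4 }, { 2, 3 }, { 1, 2, 3 }, { 2, 3, 4 }, X }

Derivation:
Take S₀ = 𝒢 ∪ {∅, X} = { {}, { 2, 3 }, { 1, 2, 3 }, X }.
Step 1: +2 →
  { 4 }  = { 1, 2, 3 }ᶜ
  { 1, 4 }  = { 2, 3 }ᶜ
  |family| = 6
Step 2 (1 new):
  { 2, 3, 4 }  = { 2, 3 } ∪ { 4 }
  |family| = 7
Step 3 (1 new):
  { 1 }  = { 2, 3, 4 }ᶜ
  |family| = 8
Step 4: no new sets; the family is a σ-algebra.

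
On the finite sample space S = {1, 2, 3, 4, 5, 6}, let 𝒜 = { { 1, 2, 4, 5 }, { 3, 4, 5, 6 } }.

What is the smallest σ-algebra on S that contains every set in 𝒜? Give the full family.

Answer: σ(𝒜) = { {  }, { 1, 2 }, { 3, 6 }, { 4, 5 }, { 1, 2, 3, 6 }, { 1, 2, 4, 5 }, { 3, 4, 5, 6 }, S }

Check:
Take S₀ = 𝒜 ∪ {∅, S} = { {  }, { 1, 2, 4, 5 }, { 3, 4, 5, 6 }, S }.
Iteration 1: +2 →
  { 1, 2 }  = S∖{ 3, 4, 5, 6 }
  { 3, 6 }  = S∖{ 1, 2, 4, 5 }
  — 6 sets.
Iteration 2 adds 1:
  { 1, 2, 3, 6 }  = { 1, 2 } ∪ { 3, 6 }
  — 7 sets.
Iteration 3 (1 new):
  { 4, 5 }  = S∖{ 1, 2, 3, 6 }
  — 8 sets.
After Iteration 4 the family is unchanged; done.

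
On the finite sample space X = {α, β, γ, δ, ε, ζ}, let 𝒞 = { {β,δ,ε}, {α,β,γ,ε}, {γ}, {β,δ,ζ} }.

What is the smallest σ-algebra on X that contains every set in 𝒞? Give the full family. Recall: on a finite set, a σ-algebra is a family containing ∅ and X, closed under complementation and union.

Initial family (6 sets): { ∅, {γ}, {β,δ,ε}, {β,δ,ζ}, {α,β,γ,ε}, X }.
Step 1 (8 new):
  {δ,ζ}  = ᶜ of {α,β,γ,ε}
  {α,γ,ε}  = ᶜ of {β,δ,ζ}
  {α,γ,ζ}  = ᶜ of {β,δ,ε}
  {β,γ,δ,ε}  = {γ} ∪ {β,δ,ε}
  {β,γ,δ,ζ}  = {γ} ∪ {β,δ,ζ}
  {β,δ,ε,ζ}  = {β,δ,ζ} ∪ {β,δ,ε}
  {α,β,γ,δ,ε}  = {α,β,γ,ε} ∪ {β,δ,ε}
  {α,β,δ,ε,ζ}  = ᶜ of {γ}
  — 14 sets.
Step 2: 11 new —
  {ζ}  = ᶜ of {α,β,γ,δ,ε}
  {α,γ}  = ᶜ of {β,δ,ε,ζ}
  {α,ε}  = ᶜ of {β,γ,δ,ζ}
  {α,ζ}  = ᶜ of {β,γ,δ,ε}
  {γ,δ,ζ}  = {γ} ∪ {δ,ζ}
  {α,γ,δ,ζ}  = {α,γ,ζ} ∪ {δ,ζ}
  {α,γ,ε,ζ}  = {α,γ,ζ} ∪ {α,γ,ε}
  {α,β,γ,δ,ζ}  = {β,δ,ζ} ∪ {α,γ,ζ}
  {α,β,γ,ε,ζ}  = {α,γ,ζ} ∪ {α,β,γ,ε}
  {α,γ,δ,ε,ζ}  = {α,γ,ε} ∪ {δ,ζ}
  {β,γ,δ,ε,ζ}  = {β,δ,ζ} ∪ {β,γ,δ,ε}
  — 25 sets.
Step 3: 13 new —
  {α}  = ᶜ of {β,γ,δ,ε,ζ}
  {β}  = ᶜ of {α,γ,δ,ε,ζ}
  {δ}  = ᶜ of {α,β,γ,ε,ζ}
  {ε}  = ᶜ of {α,β,γ,δ,ζ}
  {β,δ}  = ᶜ of {α,γ,ε,ζ}
  {β,ε}  = ᶜ of {α,γ,δ,ζ}
  {γ,ζ}  = {ζ} ∪ {γ}
  {α,β,ε}  = ᶜ of {γ,δ,ζ}
  {α,δ,ζ}  = {α,ζ} ∪ {δ,ζ}
  {α,ε,ζ}  = {α,ζ} ∪ {α,ε}
  {α,β,δ,ε}  = {α,ε} ∪ {β,δ,ε}
  {α,β,δ,ζ}  = {β,δ,ζ} ∪ {α,ζ}
  {α,δ,ε,ζ}  = {α,ε} ∪ {δ,ζ}
  — 38 sets.
Step 4: 25 new —
  {α,β}  = {β} ∪ {α}
  {α,δ}  = {δ} ∪ {α}
  {β,γ}  = ᶜ of {α,δ,ε,ζ}
  {β,ζ}  = {β} ∪ {ζ}
  {γ,δ}  = {γ} ∪ {δ}
  {γ,ε}  = ᶜ of {α,β,δ,ζ}
  {δ,ε}  = {δ} ∪ {ε}
  {ε,ζ}  = {ζ} ∪ {ε}
  {α,β,γ}  = {β} ∪ {α,γ}
  {α,β,δ}  = {α} ∪ {β,δ}
  {α,β,ζ}  = {α,ζ} ∪ {β}
  {α,γ,δ}  = {α,γ} ∪ {δ}
  {α,δ,ε}  = {δ} ∪ {α,ε}
  {β,γ,δ}  = ᶜ of {α,ε,ζ}
  {β,γ,ε}  = ᶜ of {α,δ,ζ}
  {β,γ,ζ}  = {β} ∪ {γ,ζ}
  {β,ε,ζ}  = {β,ε} ∪ {ζ}
  {γ,ε,ζ}  = {γ,ζ} ∪ {ε}
  {δ,ε,ζ}  = {δ,ζ} ∪ {ε}
  {α,β,γ,δ}  = {α,γ} ∪ {β,δ}
  {α,β,γ,ζ}  = {α,γ,ζ} ∪ {β}
  {α,β,ε,ζ}  = {α,ζ} ∪ {α,β,ε}
  {α,γ,δ,ε}  = {α,γ,ε} ∪ {δ}
  {β,γ,ε,ζ}  = {γ,ζ} ∪ {β,ε}
  {γ,δ,ε,ζ}  = {γ,δ,ζ} ∪ {ε}
  — 63 sets.
Step 5: +1 →
  {γ,δ,ε}  = ᶜ of {α,β,ζ}
  — 64 sets.
Step 6 adds nothing — fixpoint reached.

Therefore σ(𝒞) = { ∅, {α}, {β}, {γ}, {δ}, {ε}, {ζ}, {α,β}, {α,γ}, {α,δ}, {α,ε}, {α,ζ}, {β,γ}, {β,δ}, {β,ε}, {β,ζ}, {γ,δ}, {γ,ε}, {γ,ζ}, {δ,ε}, {δ,ζ}, {ε,ζ}, {α,β,γ}, {α,β,δ}, {α,β,ε}, {α,β,ζ}, {α,γ,δ}, {α,γ,ε}, {α,γ,ζ}, {α,δ,ε}, {α,δ,ζ}, {α,ε,ζ}, {β,γ,δ}, {β,γ,ε}, {β,γ,ζ}, {β,δ,ε}, {β,δ,ζ}, {β,ε,ζ}, {γ,δ,ε}, {γ,δ,ζ}, {γ,ε,ζ}, {δ,ε,ζ}, {α,β,γ,δ}, {α,β,γ,ε}, {α,β,γ,ζ}, {α,β,δ,ε}, {α,β,δ,ζ}, {α,β,ε,ζ}, {α,γ,δ,ε}, {α,γ,δ,ζ}, {α,γ,ε,ζ}, {α,δ,ε,ζ}, {β,γ,δ,ε}, {β,γ,δ,ζ}, {β,γ,ε,ζ}, {β,δ,ε,ζ}, {γ,δ,ε,ζ}, {α,β,γ,δ,ε}, {α,β,γ,δ,ζ}, {α,β,γ,ε,ζ}, {α,β,δ,ε,ζ}, {α,γ,δ,ε,ζ}, {β,γ,δ,ε,ζ}, X } (|σ(𝒞)| = 64).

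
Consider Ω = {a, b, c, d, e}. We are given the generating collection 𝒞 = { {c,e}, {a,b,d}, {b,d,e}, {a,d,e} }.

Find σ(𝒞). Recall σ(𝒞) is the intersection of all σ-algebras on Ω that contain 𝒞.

Start: 𝒞 ∪ {∅, Ω} = { ∅, {c,e}, {a,b,d}, {a,d,e}, {b,d,e}, Ω }.
Iteration 1: +5 →
  {a,c}  = {b,d,e}ᶜ
  {b,c}  = {a,d,e}ᶜ
  {a,b,d,e}  = {a,d,e} ∪ {a,b,d}
  {a,c,d,e}  = {a,d,e} ∪ {c,e}
  {b,c,d,e}  = {c,e} ∪ {b,d,e}
  — 11 sets.
Iteration 2 adds 7:
  {a}  = {b,c,d,e}ᶜ
  {b}  = {a,c,d,e}ᶜ
  {c}  = {a,b,d,e}ᶜ
  {a,b,c}  = {b,c} ∪ {a,c}
  {a,c,e}  = {a,c} ∪ {c,e}
  {b,c,e}  = {b,c} ∪ {c,e}
  {a,b,c,d}  = {a,b,d} ∪ {b,c}
  — 18 sets.
Iteration 3 (6 new):
  {e}  = {a,b,c,d}ᶜ
  {a,b}  = {b} ∪ {a}
  {a,d}  = {b,c,e}ᶜ
  {b,d}  = {a,c,e}ᶜ
  {d,e}  = {a,b,c}ᶜ
  {a,b,c,e}  = {b,c,e} ∪ {a,b,c}
  — 24 sets.
Iteration 4 (7 new):
  {d}  = {a,b,c,e}ᶜ
  {a,e}  = {e} ∪ {a}
  {b,e}  = {b} ∪ {e}
  {a,b,e}  = {a,b} ∪ {e}
  {a,c,d}  = {c} ∪ {a,d}
  {b,c,d}  = {c} ∪ {b,d}
  {c,d,e}  = {a,b}ᶜ
  — 31 sets.
Iteration 5 (1 new):
  {c,d}  = {a,b,e}ᶜ
  — 32 sets.
Iteration 6: stable.

|σ(𝒞)| = 32.  σ(𝒞) = { ∅, {a}, {b}, {c}, {d}, {e}, {a,b}, {a,c}, {a,d}, {a,e}, {b,c}, {b,d}, {b,e}, {c,d}, {c,e}, {d,e}, {a,b,c}, {a,b,d}, {a,b,e}, {a,c,d}, {a,c,e}, {a,d,e}, {b,c,d}, {b,c,e}, {b,d,e}, {c,d,e}, {a,b,c,d}, {a,b,c,e}, {a,b,d,e}, {a,c,d,e}, {b,c,d,e}, Ω }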